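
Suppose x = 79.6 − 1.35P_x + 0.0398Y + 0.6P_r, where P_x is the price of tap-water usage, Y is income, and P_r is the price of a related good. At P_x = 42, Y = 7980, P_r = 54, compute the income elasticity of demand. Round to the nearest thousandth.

0.852

First evaluate x: 79.6 − 1.35(42) + 0.0398(7980) + 0.6(54) = 79.6 − 56.7 + 317.604 + 32.4 = 372.904.
∂x/∂Y = +0.0398, so E_I = 0.0398·(7980/372.904) ≈ 0.852.
E_I ∈ (0,1): normal good (necessity).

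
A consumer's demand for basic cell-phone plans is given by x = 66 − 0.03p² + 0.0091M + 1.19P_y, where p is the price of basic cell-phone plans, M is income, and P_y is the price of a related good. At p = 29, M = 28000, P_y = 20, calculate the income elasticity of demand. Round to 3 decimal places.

0.798

At the given point, x = 66 − 0.03(29)² + 0.0091(28000) + 1.19(20) = 66 − 25.23 + 254.8 + 23.8 = 319.37.
∂x/∂M = +0.0091, so E_I = 0.0091·(28000/319.37) ≈ 0.798.
E_I ∈ (0,1): normal good (necessity).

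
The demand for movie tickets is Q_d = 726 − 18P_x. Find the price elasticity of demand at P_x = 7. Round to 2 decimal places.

-0.21

At P_x = 7, Q_d = 600.
dQ_d/dP_x = −18.
Point elasticity E = (dQ_d/dP_x)·(P_x/Q_d) = -18 × 7/600 ≈ -0.21.
|E| < 1, so demand is inelastic at this price.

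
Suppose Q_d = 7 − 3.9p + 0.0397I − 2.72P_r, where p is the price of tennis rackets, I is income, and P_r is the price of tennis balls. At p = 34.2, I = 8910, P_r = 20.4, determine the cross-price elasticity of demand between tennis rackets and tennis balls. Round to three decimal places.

At the given point, Q_d = 7 − 3.9(34.2) + 0.0397(8910) − 2.72(20.4) = 7 − 133.38 + 353.727 − 55.488 = 171.859.
∂Q_d/∂P_r = −2.72, so E_xy = -2.72·(20.4/171.859) ≈ -0.323.
E_xy < 0: the goods are complements.

-0.323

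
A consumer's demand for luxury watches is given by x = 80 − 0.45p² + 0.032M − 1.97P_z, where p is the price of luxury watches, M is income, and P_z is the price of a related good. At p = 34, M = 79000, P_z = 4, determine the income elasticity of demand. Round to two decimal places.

First evaluate x: 80 − 0.45(34)² + 0.032(79000) − 1.97(4) = 80 − 520.2 + 2528 − 7.88 = 2079.92.
∂x/∂M = +0.032, so E_I = 0.032·(79000/2079.92) ≈ 1.22.
E_I > 1: normal good (luxury).

1.22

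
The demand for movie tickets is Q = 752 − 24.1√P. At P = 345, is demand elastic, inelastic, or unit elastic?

At P = 345, Q = 304.3624.
dQ/dP = −24.1/(2√P) = −24.1/(2·18.5742).
Point elasticity E = (dQ/dP)·(P/Q) = -0.6488 × 345/304.3624 ≈ -0.735.
|E| ≈ 0.735 < 1, so demand is inelastic.

inelastic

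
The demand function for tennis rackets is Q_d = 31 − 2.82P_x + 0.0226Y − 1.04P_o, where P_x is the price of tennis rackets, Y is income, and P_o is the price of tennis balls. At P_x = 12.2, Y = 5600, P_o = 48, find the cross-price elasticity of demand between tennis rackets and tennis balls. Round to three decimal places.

-0.682

First evaluate Q_d: 31 − 2.82(12.2) + 0.0226(5600) − 1.04(48) = 31 − 34.404 + 126.56 − 49.92 = 73.236.
∂Q_d/∂P_o = −1.04, so E_xy = -1.04·(48/73.236) ≈ -0.682.
E_xy < 0: the goods are complements.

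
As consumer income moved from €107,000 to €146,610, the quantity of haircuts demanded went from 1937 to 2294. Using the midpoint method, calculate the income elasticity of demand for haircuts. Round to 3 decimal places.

%ΔQ = (2294 − 1937)/[(1937+2294)/2] = 357/2115.5 ≈ 0.1688.
%ΔI = (146,610 − 107,000)/[(107,000+146,610)/2] = 39610/126805 ≈ 0.3124.
E_I = %ΔQ/%ΔI ≈ 0.540.
E_I ∈ (0,1): normal good (necessity).

0.540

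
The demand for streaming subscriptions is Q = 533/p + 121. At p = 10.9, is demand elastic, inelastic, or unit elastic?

At p = 10.9, Q = 169.8991.
dQ/dp = −533/p² = −4.4862.
Point elasticity E = (dQ/dp)·(p/Q) = -4.4862 × 10.9/169.8991 ≈ -0.288.
|E| ≈ 0.288 < 1, so demand is inelastic.

inelastic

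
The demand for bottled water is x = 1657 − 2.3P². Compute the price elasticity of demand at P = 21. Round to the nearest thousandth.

At P = 21, x = 642.7.
dx/dP = −2·2.3·P = −96.6.
Point elasticity E = (dx/dP)·(P/x) = -96.6 × 21/642.7 ≈ -3.156.
|E| > 1, so demand is elastic at this price.

-3.156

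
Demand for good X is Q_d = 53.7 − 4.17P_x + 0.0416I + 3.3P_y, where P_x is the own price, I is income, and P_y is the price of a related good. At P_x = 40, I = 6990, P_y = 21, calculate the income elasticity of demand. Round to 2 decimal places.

1.18

Q_d = 53.7 − 4.17(40) + 0.0416(6990) + 3.3(21) = 53.7 − 166.8 + 290.784 + 69.3 = 246.984.
∂Q_d/∂I = +0.0416, so E_I = 0.0416·(6990/246.984) ≈ 1.18.
E_I > 1: normal good (luxury).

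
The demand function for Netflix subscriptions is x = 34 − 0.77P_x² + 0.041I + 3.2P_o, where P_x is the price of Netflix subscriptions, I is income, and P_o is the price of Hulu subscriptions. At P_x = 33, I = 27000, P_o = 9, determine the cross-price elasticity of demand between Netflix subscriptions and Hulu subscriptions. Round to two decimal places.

At the given point, x = 34 − 0.77(33)² + 0.041(27000) + 3.2(9) = 34 − 838.53 + 1107 + 28.8 = 331.27.
∂x/∂P_o = +3.2, so E_xy = 3.2·(9/331.27) ≈ 0.09.
E_xy > 0: the goods are substitutes.

0.09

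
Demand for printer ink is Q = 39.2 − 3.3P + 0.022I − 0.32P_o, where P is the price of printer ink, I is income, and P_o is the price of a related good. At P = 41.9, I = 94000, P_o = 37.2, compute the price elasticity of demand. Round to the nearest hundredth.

Substituting, Q = 39.2 − 3.3(41.9) + 0.022(94000) − 0.32(37.2) = 39.2 − 138.27 + 2068 − 11.904 = 1957.026.
∂Q/∂P = −3.3, so E_p = (−3.3)·(41.9/1957.026) ≈ -0.07.
|E_p| < 1: demand is inelastic.

-0.07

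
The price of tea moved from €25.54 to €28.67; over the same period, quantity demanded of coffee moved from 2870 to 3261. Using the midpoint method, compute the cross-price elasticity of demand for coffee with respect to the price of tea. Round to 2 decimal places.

%ΔQ_x = (3261 − 2870)/[(2870+3261)/2] = 391/3065.5 ≈ 0.1275.
%ΔP_y = (28.67 − 25.54)/[(25.54+28.67)/2] ≈ 0.1155.
E_xy = 0.1275/0.1155 ≈ 1.10.
E_xy > 0, so coffee and tea are substitutes.

1.10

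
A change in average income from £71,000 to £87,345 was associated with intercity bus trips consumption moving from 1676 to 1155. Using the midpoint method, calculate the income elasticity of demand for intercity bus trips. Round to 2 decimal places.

%ΔQ = (1155 − 1676)/[(1676+1155)/2] = -521/1415.5 ≈ -0.3681.
%ΔM = (87,345 − 71,000)/[(71,000+87,345)/2] = 16345/79172.5 ≈ 0.2064.
E_I = %ΔQ/%ΔM ≈ -1.78.
E_I < 0: inferior good.

-1.78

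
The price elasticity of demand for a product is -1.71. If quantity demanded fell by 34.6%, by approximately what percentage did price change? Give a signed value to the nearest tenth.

20.2

%ΔQ ≈ E × %ΔP ⇒ %ΔP = %ΔQ / E = (-34.6%)/(-1.71) ≈ 20.2%.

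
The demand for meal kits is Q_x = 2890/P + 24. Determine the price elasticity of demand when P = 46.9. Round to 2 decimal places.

At P = 46.9, Q_x = 85.6205.
dQ_x/dP = −2890/P² = −1.3139.
Point elasticity E = (dQ_x/dP)·(P/Q_x) = -1.3139 × 46.9/85.6205 ≈ -0.72.
|E| < 1, so demand is inelastic at this price.

-0.72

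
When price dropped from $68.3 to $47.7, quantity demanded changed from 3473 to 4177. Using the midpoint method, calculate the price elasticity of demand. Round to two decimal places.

-0.52

%ΔQ = (4177 − 3473)/[(3473 + 4177)/2] = 704/3825 ≈ 0.1841.
%ΔP = (47.7 − 68.3)/[(68.3 + 47.7)/2] = -20.6/58 ≈ -0.3552.
Arc elasticity E = %ΔQ/%ΔP ≈ 0.1841/-0.3552 ≈ -0.52.
|E| < 1: demand is inelastic over this range.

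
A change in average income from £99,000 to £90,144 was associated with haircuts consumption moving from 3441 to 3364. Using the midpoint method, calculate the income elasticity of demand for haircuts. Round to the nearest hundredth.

%ΔQ = (3364 − 3441)/[(3441+3364)/2] = -77/3402.5 ≈ -0.0226.
%ΔY = (90,144 − 99,000)/[(99,000+90,144)/2] = -8856/94572 ≈ -0.0936.
E_I = %ΔQ/%ΔY ≈ 0.24.
E_I ∈ (0,1): normal good (necessity).

0.24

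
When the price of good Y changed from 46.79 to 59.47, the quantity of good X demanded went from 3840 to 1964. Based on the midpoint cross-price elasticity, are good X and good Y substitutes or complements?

%ΔQ_x = (1964 − 3840)/[(3840+1964)/2] = -1876/2902 ≈ -0.6465.
%ΔP_y = (59.47 − 46.79)/[(46.79+59.47)/2] ≈ 0.2387.
E_xy = -0.6465/0.2387 ≈ -2.709.
E_xy < 0, so the goods are complements.

complements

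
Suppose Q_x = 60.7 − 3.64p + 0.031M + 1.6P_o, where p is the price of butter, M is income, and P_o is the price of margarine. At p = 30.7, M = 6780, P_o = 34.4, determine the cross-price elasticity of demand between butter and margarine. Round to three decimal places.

Substituting, Q_x = 60.7 − 3.64(30.7) + 0.031(6780) + 1.6(34.4) = 60.7 − 111.748 + 210.18 + 55.04 = 214.172.
∂Q_x/∂P_o = +1.6, so E_xy = 1.6·(34.4/214.172) ≈ 0.257.
E_xy > 0: the goods are substitutes.

0.257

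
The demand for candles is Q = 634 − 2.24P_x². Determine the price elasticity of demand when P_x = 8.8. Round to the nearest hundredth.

-0.75

At P_x = 8.8, Q = 460.5344.
dQ/dP_x = −2·2.24·P_x = −39.424.
Point elasticity E = (dQ/dP_x)·(P_x/Q) = -39.424 × 8.8/460.5344 ≈ -0.75.
|E| < 1, so demand is inelastic at this price.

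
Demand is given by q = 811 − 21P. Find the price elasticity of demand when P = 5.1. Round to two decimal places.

At P = 5.1, q = 703.9.
dq/dP = −21.
Point elasticity E = (dq/dP)·(P/q) = -21 × 5.1/703.9 ≈ -0.15.
|E| < 1, so demand is inelastic at this price.

-0.15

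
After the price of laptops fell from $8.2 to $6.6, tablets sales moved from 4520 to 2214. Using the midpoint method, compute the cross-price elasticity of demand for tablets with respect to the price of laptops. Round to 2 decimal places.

3.17

%ΔQ_x = (2214 − 4520)/[(4520+2214)/2] = -2306/3367 ≈ -0.6849.
%ΔP_y = (6.6 − 8.2)/[(8.2+6.6)/2] ≈ -0.2162.
E_xy = -0.6849/-0.2162 ≈ 3.17.
E_xy > 0, so tablets and laptops are substitutes.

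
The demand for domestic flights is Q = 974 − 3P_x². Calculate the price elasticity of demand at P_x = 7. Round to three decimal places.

At P_x = 7, Q = 827.
dQ/dP_x = −2·3·P_x = −42.
Point elasticity E = (dQ/dP_x)·(P_x/Q) = -42 × 7/827 ≈ -0.356.
|E| < 1, so demand is inelastic at this price.

-0.356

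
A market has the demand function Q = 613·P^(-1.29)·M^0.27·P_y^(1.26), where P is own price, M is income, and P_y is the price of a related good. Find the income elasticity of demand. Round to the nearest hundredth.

0.27

For a Cobb–Douglas (constant-elasticity) form Q = A·M^α·…, the elasticity with respect to M equals the exponent α at every point.
Here the exponent on M is 0.27, so the income elasticity of demand is 0.27.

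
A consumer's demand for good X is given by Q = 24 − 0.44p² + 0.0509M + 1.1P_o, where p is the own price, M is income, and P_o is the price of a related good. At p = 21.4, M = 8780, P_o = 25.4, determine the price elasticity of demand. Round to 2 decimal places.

-1.36

Evaluating quantity at (p, M, P_o) gives Q = 24 − 0.44(21.4)² + 0.0509(8780) + 1.1(25.4) = 24 − 201.5024 + 446.902 + 27.94 = 297.3396.
∂Q/∂p = −2·0.44·p = -18.832, so E_p = -18.832·(21.4/297.3396) ≈ -1.36.
|E_p| > 1: demand is elastic.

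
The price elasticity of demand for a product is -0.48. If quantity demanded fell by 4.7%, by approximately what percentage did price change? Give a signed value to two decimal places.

%ΔQ ≈ E × %ΔP ⇒ %ΔP = %ΔQ / E = (-4.7%)/(-0.48) ≈ 9.79%.

9.79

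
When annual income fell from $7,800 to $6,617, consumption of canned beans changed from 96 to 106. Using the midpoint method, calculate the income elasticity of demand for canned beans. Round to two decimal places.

-0.60

%ΔQ = (106 − 96)/[(96+106)/2] = 10/101 ≈ 0.0990.
%ΔY = (6,617 − 7,800)/[(7,800+6,617)/2] = -1183/7208.5 ≈ -0.1641.
E_I = %ΔQ/%ΔY ≈ -0.60.
E_I < 0: inferior good.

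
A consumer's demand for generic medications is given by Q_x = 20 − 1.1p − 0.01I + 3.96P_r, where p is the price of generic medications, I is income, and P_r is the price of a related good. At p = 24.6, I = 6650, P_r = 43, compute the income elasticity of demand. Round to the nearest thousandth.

-0.688

At the given point, Q_x = 20 − 1.1(24.6) − 0.01(6650) + 3.96(43) = 20 − 27.06 − 66.5 + 170.28 = 96.72.
∂Q_x/∂I = −0.01, so E_I = -0.01·(6650/96.72) ≈ -0.688.
E_I < 0: inferior good.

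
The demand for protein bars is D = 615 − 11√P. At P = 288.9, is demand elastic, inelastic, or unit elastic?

inelastic

At P = 288.9, D = 428.0324.
dD/dP = −11/(2√P) = −11/(2·16.9971).
Point elasticity E = (dD/dP)·(P/D) = -0.3236 × 288.9/428.0324 ≈ -0.218.
|E| ≈ 0.218 < 1, so demand is inelastic.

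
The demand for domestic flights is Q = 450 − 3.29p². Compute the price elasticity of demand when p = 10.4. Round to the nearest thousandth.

-7.559

At p = 10.4, Q = 94.1536.
dQ/dp = −2·3.29·p = −68.432.
Point elasticity E = (dQ/dp)·(p/Q) = -68.432 × 10.4/94.1536 ≈ -7.559.
|E| > 1, so demand is elastic at this price.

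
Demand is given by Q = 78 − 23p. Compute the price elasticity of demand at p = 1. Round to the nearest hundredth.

-0.42

At p = 1, Q = 55.
dQ/dp = −23.
Point elasticity E = (dQ/dp)·(p/Q) = -23 × 1/55 ≈ -0.42.
|E| < 1, so demand is inelastic at this price.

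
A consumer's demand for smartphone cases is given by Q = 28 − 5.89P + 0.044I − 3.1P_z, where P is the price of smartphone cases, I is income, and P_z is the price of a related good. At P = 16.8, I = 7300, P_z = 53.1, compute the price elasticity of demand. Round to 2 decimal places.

Q = 28 − 5.89(16.8) + 0.044(7300) − 3.1(53.1) = 28 − 98.952 + 321.2 − 164.61 = 85.638.
∂Q/∂P = −5.89, so E_p = (−5.89)·(16.8/85.638) ≈ -1.16.
|E_p| > 1: demand is elastic.

-1.16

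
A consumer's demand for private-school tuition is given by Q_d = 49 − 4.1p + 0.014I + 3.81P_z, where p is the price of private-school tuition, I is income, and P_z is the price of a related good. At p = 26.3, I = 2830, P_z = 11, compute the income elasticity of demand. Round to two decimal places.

At the given point, Q_d = 49 − 4.1(26.3) + 0.014(2830) + 3.81(11) = 49 − 107.83 + 39.62 + 41.91 = 22.7.
∂Q_d/∂I = +0.014, so E_I = 0.014·(2830/22.7) ≈ 1.75.
E_I > 1: normal good (luxury).

1.75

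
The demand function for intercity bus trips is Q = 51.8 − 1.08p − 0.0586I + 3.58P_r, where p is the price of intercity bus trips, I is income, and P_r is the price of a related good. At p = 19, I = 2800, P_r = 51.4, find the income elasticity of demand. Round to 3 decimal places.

-3.204

Substituting, Q = 51.8 − 1.08(19) − 0.0586(2800) + 3.58(51.4) = 51.8 − 20.52 − 164.08 + 184.012 = 51.212.
∂Q/∂I = −0.0586, so E_I = -0.0586·(2800/51.212) ≈ -3.204.
E_I < 0: inferior good.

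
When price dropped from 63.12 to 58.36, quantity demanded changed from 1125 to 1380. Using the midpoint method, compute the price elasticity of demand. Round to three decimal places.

%ΔQ = (1380 − 1125)/[(1125 + 1380)/2] = 255/1252.5 ≈ 0.2036.
%Δp = (58.36 − 63.12)/[(63.12 + 58.36)/2] = -4.76/60.74 ≈ -0.0784.
Arc elasticity E = %ΔQ/%Δp ≈ 0.2036/-0.0784 ≈ -2.598.
|E| > 1: demand is elastic over this range.

-2.598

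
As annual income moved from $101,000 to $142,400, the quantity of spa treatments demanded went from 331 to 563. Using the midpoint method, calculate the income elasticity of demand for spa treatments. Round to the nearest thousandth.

1.526

%ΔQ = (563 − 331)/[(331+563)/2] = 232/447 ≈ 0.5190.
%ΔM = (142,400 − 101,000)/[(101,000+142,400)/2] = 41400/121700 ≈ 0.3402.
E_I = %ΔQ/%ΔM ≈ 1.526.
E_I > 1: normal good (luxury).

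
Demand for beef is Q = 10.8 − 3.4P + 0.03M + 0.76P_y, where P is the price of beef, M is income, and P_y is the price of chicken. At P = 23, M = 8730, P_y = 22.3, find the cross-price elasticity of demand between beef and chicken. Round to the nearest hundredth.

0.08

At the given point, Q = 10.8 − 3.4(23) + 0.03(8730) + 0.76(22.3) = 10.8 − 78.2 + 261.9 + 16.948 = 211.448.
∂Q/∂P_y = +0.76, so E_xy = 0.76·(22.3/211.448) ≈ 0.08.
E_xy > 0: the goods are substitutes.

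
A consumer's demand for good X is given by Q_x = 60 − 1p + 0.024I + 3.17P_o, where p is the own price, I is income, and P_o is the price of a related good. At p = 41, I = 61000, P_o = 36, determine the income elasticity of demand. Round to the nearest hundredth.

Substituting, Q_x = 60 − 1(41) + 0.024(61000) + 3.17(36) = 60 − 41 + 1464 + 114.12 = 1597.12.
∂Q_x/∂I = +0.024, so E_I = 0.024·(61000/1597.12) ≈ 0.92.
E_I ∈ (0,1): normal good (necessity).

0.92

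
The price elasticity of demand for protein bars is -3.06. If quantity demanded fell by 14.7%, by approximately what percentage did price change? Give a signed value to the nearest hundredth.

%ΔQ ≈ E × %ΔP ⇒ %ΔP = %ΔQ / E = (-14.7%)/(-3.06) ≈ 4.80%.

4.80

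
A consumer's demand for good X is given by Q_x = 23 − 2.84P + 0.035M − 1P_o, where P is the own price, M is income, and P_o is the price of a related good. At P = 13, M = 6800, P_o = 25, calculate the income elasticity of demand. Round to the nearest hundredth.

Q_x = 23 − 2.84(13) + 0.035(6800) − 1(25) = 23 − 36.92 + 238 − 25 = 199.08.
∂Q_x/∂M = +0.035, so E_I = 0.035·(6800/199.08) ≈ 1.20.
E_I > 1: normal good (luxury).

1.20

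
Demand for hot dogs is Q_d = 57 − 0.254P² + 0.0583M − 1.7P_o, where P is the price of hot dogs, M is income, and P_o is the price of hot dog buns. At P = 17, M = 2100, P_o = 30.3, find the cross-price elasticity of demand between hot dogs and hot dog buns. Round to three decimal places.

Q_d = 57 − 0.254(17)² + 0.0583(2100) − 1.7(30.3) = 57 − 73.406 + 122.43 − 51.51 = 54.514.
∂Q_d/∂P_o = −1.7, so E_xy = -1.7·(30.3/54.514) ≈ -0.945.
E_xy < 0: the goods are complements.

-0.945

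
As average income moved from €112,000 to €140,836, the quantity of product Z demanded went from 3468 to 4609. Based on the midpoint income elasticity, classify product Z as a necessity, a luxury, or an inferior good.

%ΔQ = (4609 − 3468)/[(3468+4609)/2] = 1141/4038.5 ≈ 0.2825.
%ΔI = (140,836 − 112,000)/[(112,000+140,836)/2] = 28836/126418 ≈ 0.2281.
E_I = %ΔQ/%ΔI ≈ 1.239.
E_I > 1: normal good (luxury).

luxury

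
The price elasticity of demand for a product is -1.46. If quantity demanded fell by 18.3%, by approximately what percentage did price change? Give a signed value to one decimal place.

12.5

%ΔQ ≈ E × %ΔP ⇒ %ΔP = %ΔQ / E = (-18.3%)/(-1.46) ≈ 12.5%.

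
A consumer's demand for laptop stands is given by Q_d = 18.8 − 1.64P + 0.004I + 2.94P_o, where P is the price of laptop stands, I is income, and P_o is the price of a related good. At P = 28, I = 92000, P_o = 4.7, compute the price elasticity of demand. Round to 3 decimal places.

Q_d = 18.8 − 1.64(28) + 0.004(92000) + 2.94(4.7) = 18.8 − 45.92 + 368 + 13.818 = 354.698.
∂Q_d/∂P = −1.64, so E_p = (−1.64)·(28/354.698) ≈ -0.129.
|E_p| < 1: demand is inelastic.

-0.129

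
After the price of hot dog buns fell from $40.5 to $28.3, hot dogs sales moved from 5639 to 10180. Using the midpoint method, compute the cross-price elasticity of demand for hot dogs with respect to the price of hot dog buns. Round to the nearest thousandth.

%ΔQ_x = (10180 − 5639)/[(5639+10180)/2] = 4541/7909.5 ≈ 0.5741.
%ΔP_y = (28.3 − 40.5)/[(40.5+28.3)/2] ≈ -0.3547.
E_xy = 0.5741/-0.3547 ≈ -1.619.
E_xy < 0, so hot dogs and hot dog buns are complements.

-1.619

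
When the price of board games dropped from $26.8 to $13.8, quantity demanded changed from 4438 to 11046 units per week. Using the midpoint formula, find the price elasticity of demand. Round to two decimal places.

%ΔQ = (11046 − 4438)/[(4438 + 11046)/2] = 6608/7742 ≈ 0.8535.
%Δp = (13.8 − 26.8)/[(26.8 + 13.8)/2] = -13/20.3 ≈ -0.6404.
Arc elasticity E = %ΔQ/%Δp ≈ 0.8535/-0.6404 ≈ -1.33.
|E| > 1: demand is elastic over this range.

-1.33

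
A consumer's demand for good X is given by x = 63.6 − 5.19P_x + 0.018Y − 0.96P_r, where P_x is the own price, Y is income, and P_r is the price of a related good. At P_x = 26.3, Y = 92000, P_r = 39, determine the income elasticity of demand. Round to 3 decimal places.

1.071

x = 63.6 − 5.19(26.3) + 0.018(92000) − 0.96(39) = 63.6 − 136.497 + 1656 − 37.44 = 1545.663.
∂x/∂Y = +0.018, so E_I = 0.018·(92000/1545.663) ≈ 1.071.
E_I > 1: normal good (luxury).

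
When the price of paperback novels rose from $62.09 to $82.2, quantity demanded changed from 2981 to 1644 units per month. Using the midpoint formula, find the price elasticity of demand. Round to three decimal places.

-2.074

%Δq = (1644 − 2981)/[(2981 + 1644)/2] = -1337/2312.5 ≈ -0.5782.
%ΔP = (82.2 − 62.09)/[(62.09 + 82.2)/2] = 20.11/72.145 ≈ 0.2787.
Arc elasticity E = %Δq/%ΔP ≈ -0.5782/0.2787 ≈ -2.074.
|E| > 1: demand is elastic over this range.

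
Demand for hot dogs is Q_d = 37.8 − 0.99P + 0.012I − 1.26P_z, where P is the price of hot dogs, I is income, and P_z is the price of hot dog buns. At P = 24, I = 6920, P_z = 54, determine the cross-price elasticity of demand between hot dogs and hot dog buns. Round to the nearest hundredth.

-2.34

At the given point, Q_d = 37.8 − 0.99(24) + 0.012(6920) − 1.26(54) = 37.8 − 23.76 + 83.04 − 68.04 = 29.04.
∂Q_d/∂P_z = −1.26, so E_xy = -1.26·(54/29.04) ≈ -2.34.
E_xy < 0: the goods are complements.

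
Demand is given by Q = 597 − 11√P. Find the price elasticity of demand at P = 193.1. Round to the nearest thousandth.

At P = 193.1, Q = 444.1435.
dQ/dP = −11/(2√P) = −11/(2·13.896).
Point elasticity E = (dQ/dP)·(P/Q) = -0.3958 × 193.1/444.1435 ≈ -0.172.
|E| < 1, so demand is inelastic at this price.

-0.172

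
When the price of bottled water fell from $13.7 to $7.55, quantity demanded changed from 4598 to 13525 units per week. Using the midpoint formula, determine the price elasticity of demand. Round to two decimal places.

-1.70

%Δq = (13525 − 4598)/[(4598 + 13525)/2] = 8927/9061.5 ≈ 0.9852.
%Δp = (7.55 − 13.7)/[(13.7 + 7.55)/2] = -6.15/10.625 ≈ -0.5788.
Arc elasticity E = %Δq/%Δp ≈ 0.9852/-0.5788 ≈ -1.70.
|E| > 1: demand is elastic over this range.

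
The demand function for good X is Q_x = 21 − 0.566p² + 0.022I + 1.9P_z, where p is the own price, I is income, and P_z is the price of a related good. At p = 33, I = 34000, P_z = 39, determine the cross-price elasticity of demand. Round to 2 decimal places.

At the given point, Q_x = 21 − 0.566(33)² + 0.022(34000) + 1.9(39) = 21 − 616.374 + 748 + 74.1 = 226.726.
∂Q_x/∂P_z = +1.9, so E_xy = 1.9·(39/226.726) ≈ 0.33.
E_xy > 0: the goods are substitutes.

0.33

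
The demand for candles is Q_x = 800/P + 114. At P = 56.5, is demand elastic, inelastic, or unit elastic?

At P = 56.5, Q_x = 128.1593.
dQ_x/dP = −800/P² = −0.2506.
Point elasticity E = (dQ_x/dP)·(P/Q_x) = -0.2506 × 56.5/128.1593 ≈ -0.110.
|E| ≈ 0.110 < 1, so demand is inelastic.

inelastic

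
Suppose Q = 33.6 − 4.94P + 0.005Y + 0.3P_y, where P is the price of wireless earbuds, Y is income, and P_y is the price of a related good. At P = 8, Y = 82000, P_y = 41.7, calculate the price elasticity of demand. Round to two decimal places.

Substituting, Q = 33.6 − 4.94(8) + 0.005(82000) + 0.3(41.7) = 33.6 − 39.52 + 410 + 12.51 = 416.59.
∂Q/∂P = −4.94, so E_p = (−4.94)·(8/416.59) ≈ -0.09.
|E_p| < 1: demand is inelastic.

-0.09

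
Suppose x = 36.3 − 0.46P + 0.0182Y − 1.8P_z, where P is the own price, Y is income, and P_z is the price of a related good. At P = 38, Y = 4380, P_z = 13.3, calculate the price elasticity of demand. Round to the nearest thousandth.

At the given point, x = 36.3 − 0.46(38) + 0.0182(4380) − 1.8(13.3) = 36.3 − 17.48 + 79.716 − 23.94 = 74.596.
∂x/∂P = −0.46, so E_p = (−0.46)·(38/74.596) ≈ -0.234.
|E_p| < 1: demand is inelastic.

-0.234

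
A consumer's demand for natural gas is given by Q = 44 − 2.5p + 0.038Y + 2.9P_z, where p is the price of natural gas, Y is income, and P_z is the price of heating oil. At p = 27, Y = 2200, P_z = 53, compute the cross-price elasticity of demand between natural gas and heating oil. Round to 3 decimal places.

0.719

Substituting, Q = 44 − 2.5(27) + 0.038(2200) + 2.9(53) = 44 − 67.5 + 83.6 + 153.7 = 213.8.
∂Q/∂P_z = +2.9, so E_xy = 2.9·(53/213.8) ≈ 0.719.
E_xy > 0: the goods are substitutes.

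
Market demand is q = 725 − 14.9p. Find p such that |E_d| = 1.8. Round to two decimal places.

Set −bp/(a − bp) = −1.8 ⇒ bp = 1.8(a − bp) ⇒ bp(1+1.8) = 1.8·a.
p = 1.8·725/(14.9·2.8) ≈ 31.28.

31.28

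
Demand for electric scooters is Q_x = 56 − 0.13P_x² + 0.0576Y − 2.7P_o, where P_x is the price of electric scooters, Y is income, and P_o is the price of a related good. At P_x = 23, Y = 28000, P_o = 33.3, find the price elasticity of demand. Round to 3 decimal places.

Q_x = 56 − 0.13(23)² + 0.0576(28000) − 2.7(33.3) = 56 − 68.77 + 1612.8 − 89.91 = 1510.12.
∂Q_x/∂P_x = −2·0.13·P_x = -5.98, so E_p = -5.98·(23/1510.12) ≈ -0.091.
|E_p| < 1: demand is inelastic.

-0.091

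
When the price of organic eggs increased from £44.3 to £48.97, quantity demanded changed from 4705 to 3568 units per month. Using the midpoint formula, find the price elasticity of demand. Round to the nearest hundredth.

-2.74

%Δq = (3568 − 4705)/[(4705 + 3568)/2] = -1137/4136.5 ≈ -0.2749.
%ΔP = (48.97 − 44.3)/[(44.3 + 48.97)/2] = 4.67/46.635 ≈ 0.1001.
Arc elasticity E = %Δq/%ΔP ≈ -0.2749/0.1001 ≈ -2.74.
|E| > 1: demand is elastic over this range.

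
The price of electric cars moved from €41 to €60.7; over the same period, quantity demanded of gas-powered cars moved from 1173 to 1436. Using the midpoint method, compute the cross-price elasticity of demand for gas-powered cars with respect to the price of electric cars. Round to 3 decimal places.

0.520

%ΔQ_x = (1436 − 1173)/[(1173+1436)/2] = 263/1304.5 ≈ 0.2016.
%ΔP_y = (60.7 − 41)/[(41+60.7)/2] ≈ 0.3874.
E_xy = 0.2016/0.3874 ≈ 0.520.
E_xy > 0, so gas-powered cars and electric cars are substitutes.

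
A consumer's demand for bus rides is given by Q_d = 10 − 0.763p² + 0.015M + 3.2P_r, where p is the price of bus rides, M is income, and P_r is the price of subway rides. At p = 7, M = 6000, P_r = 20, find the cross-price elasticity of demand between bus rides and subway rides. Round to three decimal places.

Q_d = 10 − 0.763(7)² + 0.015(6000) + 3.2(20) = 10 − 37.387 + 90 + 64 = 126.613.
∂Q_d/∂P_r = +3.2, so E_xy = 3.2·(20/126.613) ≈ 0.505.
E_xy > 0: the goods are substitutes.

0.505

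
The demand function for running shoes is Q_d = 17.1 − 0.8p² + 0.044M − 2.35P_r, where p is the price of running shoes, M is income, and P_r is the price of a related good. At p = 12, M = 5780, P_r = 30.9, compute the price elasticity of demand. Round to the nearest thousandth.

-2.756

Q_d = 17.1 − 0.8(12)² + 0.044(5780) − 2.35(30.9) = 17.1 − 115.2 + 254.32 − 72.615 = 83.605.
∂Q_d/∂p = −2·0.8·p = -19.2, so E_p = -19.2·(12/83.605) ≈ -2.756.
|E_p| > 1: demand is elastic.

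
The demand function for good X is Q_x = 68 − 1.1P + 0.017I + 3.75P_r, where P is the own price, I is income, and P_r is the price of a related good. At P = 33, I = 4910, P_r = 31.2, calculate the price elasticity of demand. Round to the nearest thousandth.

-0.156

Evaluating quantity at (P, I, P_r) gives Q_x = 68 − 1.1(33) + 0.017(4910) + 3.75(31.2) = 68 − 36.3 + 83.47 + 117 = 232.17.
∂Q_x/∂P = −1.1, so E_p = (−1.1)·(33/232.17) ≈ -0.156.
|E_p| < 1: demand is inelastic.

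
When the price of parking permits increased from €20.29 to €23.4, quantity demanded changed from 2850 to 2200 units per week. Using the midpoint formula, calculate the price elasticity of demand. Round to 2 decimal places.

-1.81

%Δq = (2200 − 2850)/[(2850 + 2200)/2] = -650/2525 ≈ -0.2574.
%Δp = (23.4 − 20.29)/[(20.29 + 23.4)/2] = 3.11/21.845 ≈ 0.1424.
Arc elasticity E = %Δq/%Δp ≈ -0.2574/0.1424 ≈ -1.81.
|E| > 1: demand is elastic over this range.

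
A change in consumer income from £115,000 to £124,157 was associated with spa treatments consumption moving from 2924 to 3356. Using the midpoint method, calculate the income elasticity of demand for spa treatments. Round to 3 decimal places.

1.797

%ΔQ = (3356 − 2924)/[(2924+3356)/2] = 432/3140 ≈ 0.1376.
%ΔM = (124,157 − 115,000)/[(115,000+124,157)/2] = 9157/119578.5 ≈ 0.0766.
E_I = %ΔQ/%ΔM ≈ 1.797.
E_I > 1: normal good (luxury).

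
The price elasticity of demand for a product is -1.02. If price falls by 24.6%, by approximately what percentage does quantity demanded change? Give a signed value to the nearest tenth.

25.1

%ΔQ ≈ E × %ΔP = (-1.02) × (-24.6%) ≈ 25.1%.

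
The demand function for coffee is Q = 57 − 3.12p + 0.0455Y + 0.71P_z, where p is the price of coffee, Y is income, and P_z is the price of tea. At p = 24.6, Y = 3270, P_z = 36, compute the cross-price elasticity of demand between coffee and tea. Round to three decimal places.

Substituting, Q = 57 − 3.12(24.6) + 0.0455(3270) + 0.71(36) = 57 − 76.752 + 148.785 + 25.56 = 154.593.
∂Q/∂P_z = +0.71, so E_xy = 0.71·(36/154.593) ≈ 0.165.
E_xy > 0: the goods are substitutes.

0.165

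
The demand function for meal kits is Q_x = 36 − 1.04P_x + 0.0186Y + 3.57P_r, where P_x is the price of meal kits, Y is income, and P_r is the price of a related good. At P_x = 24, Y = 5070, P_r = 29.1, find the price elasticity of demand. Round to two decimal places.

-0.12

Evaluating quantity at (P_x, Y, P_r) gives Q_x = 36 − 1.04(24) + 0.0186(5070) + 3.57(29.1) = 36 − 24.96 + 94.302 + 103.887 = 209.229.
∂Q_x/∂P_x = −1.04, so E_p = (−1.04)·(24/209.229) ≈ -0.12.
|E_p| < 1: demand is inelastic.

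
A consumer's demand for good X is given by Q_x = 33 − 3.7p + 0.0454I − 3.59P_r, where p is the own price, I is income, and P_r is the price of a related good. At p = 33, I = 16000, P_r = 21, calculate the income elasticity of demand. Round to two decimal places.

First evaluate Q_x: 33 − 3.7(33) + 0.0454(16000) − 3.59(21) = 33 − 122.1 + 726.4 − 75.39 = 561.91.
∂Q_x/∂I = +0.0454, so E_I = 0.0454·(16000/561.91) ≈ 1.29.
E_I > 1: normal good (luxury).

1.29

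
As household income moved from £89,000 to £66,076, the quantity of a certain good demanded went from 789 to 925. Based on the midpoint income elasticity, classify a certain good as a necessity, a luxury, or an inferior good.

%ΔQ = (925 − 789)/[(789+925)/2] = 136/857 ≈ 0.1587.
%ΔM = (66,076 − 89,000)/[(89,000+66,076)/2] = -22924/77538 ≈ -0.2956.
E_I = %ΔQ/%ΔM ≈ -0.537.
E_I < 0: inferior good.

inferior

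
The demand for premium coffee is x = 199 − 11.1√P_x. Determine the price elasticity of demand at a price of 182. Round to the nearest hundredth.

At P_x = 182, x = 49.2528.
dx/dP_x = −11.1/(2√P_x) = −11.1/(2·13.4907).
Point elasticity E = (dx/dP_x)·(P_x/x) = -0.4114 × 182/49.2528 ≈ -1.52.
|E| > 1, so demand is elastic at this price.

-1.52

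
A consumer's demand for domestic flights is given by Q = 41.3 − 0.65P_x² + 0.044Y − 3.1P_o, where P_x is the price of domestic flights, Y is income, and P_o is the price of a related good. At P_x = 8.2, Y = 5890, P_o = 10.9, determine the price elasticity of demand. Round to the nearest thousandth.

-0.392

Q = 41.3 − 0.65(8.2)² + 0.044(5890) − 3.1(10.9) = 41.3 − 43.706 + 259.16 − 33.79 = 222.964.
∂Q/∂P_x = −2·0.65·P_x = -10.66, so E_p = -10.66·(8.2/222.964) ≈ -0.392.
|E_p| < 1: demand is inelastic.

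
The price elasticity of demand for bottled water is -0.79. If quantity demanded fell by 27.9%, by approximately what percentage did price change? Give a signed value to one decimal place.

%ΔQ ≈ E × %ΔP ⇒ %ΔP = %ΔQ / E = (-27.9%)/(-0.79) ≈ 35.3%.

35.3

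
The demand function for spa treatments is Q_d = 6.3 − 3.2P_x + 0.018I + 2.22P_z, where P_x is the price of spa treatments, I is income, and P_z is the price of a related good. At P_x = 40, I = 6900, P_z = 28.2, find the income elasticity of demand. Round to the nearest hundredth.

Substituting, Q_d = 6.3 − 3.2(40) + 0.018(6900) + 2.22(28.2) = 6.3 − 128 + 124.2 + 62.604 = 65.104.
∂Q_d/∂I = +0.018, so E_I = 0.018·(6900/65.104) ≈ 1.91.
E_I > 1: normal good (luxury).

1.91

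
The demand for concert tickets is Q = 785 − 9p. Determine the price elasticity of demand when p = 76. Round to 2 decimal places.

At p = 76, Q = 101.
dQ/dp = −9.
Point elasticity E = (dQ/dp)·(p/Q) = -9 × 76/101 ≈ -6.77.
|E| > 1, so demand is elastic at this price.

-6.77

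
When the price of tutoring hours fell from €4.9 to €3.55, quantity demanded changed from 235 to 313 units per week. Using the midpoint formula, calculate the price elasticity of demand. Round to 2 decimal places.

-0.89

%Δq = (313 − 235)/[(235 + 313)/2] = 78/274 ≈ 0.2847.
%Δp = (3.55 − 4.9)/[(4.9 + 3.55)/2] = -1.35/4.225 ≈ -0.3195.
Arc elasticity E = %Δq/%Δp ≈ 0.2847/-0.3195 ≈ -0.89.
|E| < 1: demand is inelastic over this range.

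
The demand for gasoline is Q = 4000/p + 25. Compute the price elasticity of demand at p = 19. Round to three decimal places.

At p = 19, Q = 235.5263.
dQ/dp = −4000/p² = −11.0803.
Point elasticity E = (dQ/dp)·(p/Q) = -11.0803 × 19/235.5263 ≈ -0.894.
|E| < 1, so demand is inelastic at this price.

-0.894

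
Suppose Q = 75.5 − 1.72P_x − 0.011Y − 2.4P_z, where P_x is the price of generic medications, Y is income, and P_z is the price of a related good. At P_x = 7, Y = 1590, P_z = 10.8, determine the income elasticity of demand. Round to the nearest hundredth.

-0.87

Evaluating quantity at (P_x, Y, P_z) gives Q = 75.5 − 1.72(7) − 0.011(1590) − 2.4(10.8) = 75.5 − 12.04 − 17.49 − 25.92 = 20.05.
∂Q/∂Y = −0.011, so E_I = -0.011·(1590/20.05) ≈ -0.87.
E_I < 0: inferior good.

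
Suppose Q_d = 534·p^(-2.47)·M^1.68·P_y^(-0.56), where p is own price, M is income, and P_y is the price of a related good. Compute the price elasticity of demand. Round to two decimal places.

-2.47

For a Cobb–Douglas (constant-elasticity) form Q_d = A·p^α·…, the elasticity with respect to p equals the exponent α at every point.
Here the exponent on p is -2.47, so the price elasticity of demand is -2.47.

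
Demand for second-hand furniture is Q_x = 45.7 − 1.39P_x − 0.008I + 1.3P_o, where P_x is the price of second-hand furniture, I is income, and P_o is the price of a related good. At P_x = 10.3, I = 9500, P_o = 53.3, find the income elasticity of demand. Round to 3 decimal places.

Q_x = 45.7 − 1.39(10.3) − 0.008(9500) + 1.3(53.3) = 45.7 − 14.317 − 76 + 69.29 = 24.673.
∂Q_x/∂I = −0.008, so E_I = -0.008·(9500/24.673) ≈ -3.080.
E_I < 0: inferior good.

-3.080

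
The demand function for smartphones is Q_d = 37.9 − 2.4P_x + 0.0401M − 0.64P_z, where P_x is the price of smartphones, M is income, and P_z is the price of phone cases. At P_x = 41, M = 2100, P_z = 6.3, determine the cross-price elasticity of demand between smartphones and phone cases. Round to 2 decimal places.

First evaluate Q_d: 37.9 − 2.4(41) + 0.0401(2100) − 0.64(6.3) = 37.9 − 98.4 + 84.21 − 4.032 = 19.678.
∂Q_d/∂P_z = −0.64, so E_xy = -0.64·(6.3/19.678) ≈ -0.20.
E_xy < 0: the goods are complements.

-0.20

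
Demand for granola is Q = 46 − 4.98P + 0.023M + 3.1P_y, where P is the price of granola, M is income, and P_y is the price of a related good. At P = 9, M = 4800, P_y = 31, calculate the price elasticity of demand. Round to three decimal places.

First evaluate Q: 46 − 4.98(9) + 0.023(4800) + 3.1(31) = 46 − 44.82 + 110.4 + 96.1 = 207.68.
∂Q/∂P = −4.98, so E_p = (−4.98)·(9/207.68) ≈ -0.216.
|E_p| < 1: demand is inelastic.

-0.216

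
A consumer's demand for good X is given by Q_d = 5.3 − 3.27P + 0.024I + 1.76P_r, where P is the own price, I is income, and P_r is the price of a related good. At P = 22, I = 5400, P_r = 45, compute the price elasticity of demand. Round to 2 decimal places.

Substituting, Q_d = 5.3 − 3.27(22) + 0.024(5400) + 1.76(45) = 5.3 − 71.94 + 129.6 + 79.2 = 142.16.
∂Q_d/∂P = −3.27, so E_p = (−3.27)·(22/142.16) ≈ -0.51.
|E_p| < 1: demand is inelastic.

-0.51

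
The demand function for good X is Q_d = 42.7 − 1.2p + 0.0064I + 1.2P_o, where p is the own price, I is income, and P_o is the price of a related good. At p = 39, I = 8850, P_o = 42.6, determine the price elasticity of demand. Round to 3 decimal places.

-0.451

Substituting, Q_d = 42.7 − 1.2(39) + 0.0064(8850) + 1.2(42.6) = 42.7 − 46.8 + 56.64 + 51.12 = 103.66.
∂Q_d/∂p = −1.2, so E_p = (−1.2)·(39/103.66) ≈ -0.451.
|E_p| < 1: demand is inelastic.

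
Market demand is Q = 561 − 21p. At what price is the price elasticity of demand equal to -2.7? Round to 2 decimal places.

Set −bp/(a − bp) = −2.7 ⇒ bp = 2.7(a − bp) ⇒ bp(1+2.7) = 2.7·a.
p = 2.7·561/(21·3.7) ≈ 19.49.

19.49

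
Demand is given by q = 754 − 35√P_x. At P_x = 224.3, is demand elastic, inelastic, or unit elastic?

elastic

At P_x = 224.3, q = 229.8173.
dq/dP_x = −35/(2√P_x) = −35/(2·14.9766).
Point elasticity E = (dq/dP_x)·(P_x/q) = -1.1685 × 224.3/229.8173 ≈ -1.140.
|E| ≈ 1.140 > 1, so demand is elastic.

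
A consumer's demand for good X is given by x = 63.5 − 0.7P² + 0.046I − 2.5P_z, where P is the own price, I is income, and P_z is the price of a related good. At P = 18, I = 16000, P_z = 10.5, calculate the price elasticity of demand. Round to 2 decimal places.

At the given point, x = 63.5 − 0.7(18)² + 0.046(16000) − 2.5(10.5) = 63.5 − 226.8 + 736 − 26.25 = 546.45.
∂x/∂P = −2·0.7·P = -25.2, so E_p = -25.2·(18/546.45) ≈ -0.83.
|E_p| < 1: demand is inelastic.

-0.83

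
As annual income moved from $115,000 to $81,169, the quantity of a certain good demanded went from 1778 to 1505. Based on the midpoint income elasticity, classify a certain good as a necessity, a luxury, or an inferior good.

necessity

%ΔQ = (1505 − 1778)/[(1778+1505)/2] = -273/1641.5 ≈ -0.1663.
%ΔY = (81,169 − 115,000)/[(115,000+81,169)/2] = -33831/98084.5 ≈ -0.3449.
E_I = %ΔQ/%ΔY ≈ 0.482.
E_I ∈ (0,1): normal good (necessity).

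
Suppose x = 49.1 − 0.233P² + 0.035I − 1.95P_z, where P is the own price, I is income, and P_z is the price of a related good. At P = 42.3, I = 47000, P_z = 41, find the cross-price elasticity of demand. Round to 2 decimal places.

-0.07

At the given point, x = 49.1 − 0.233(42.3)² + 0.035(47000) − 1.95(41) = 49.1 − 416.9046 + 1645 − 79.95 = 1197.2454.
∂x/∂P_z = −1.95, so E_xy = -1.95·(41/1197.2454) ≈ -0.07.
E_xy < 0: the goods are complements.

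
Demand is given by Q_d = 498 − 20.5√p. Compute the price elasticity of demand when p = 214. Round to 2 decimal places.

-0.76

At p = 214, Q_d = 198.1109.
dQ_d/dp = −20.5/(2√p) = −20.5/(2·14.6287).
Point elasticity E = (dQ_d/dp)·(p/Q_d) = -0.7007 × 214/198.1109 ≈ -0.76.
|E| < 1, so demand is inelastic at this price.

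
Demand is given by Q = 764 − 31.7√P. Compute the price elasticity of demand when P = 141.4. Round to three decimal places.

At P = 141.4, Q = 387.0498.
dQ/dP = −31.7/(2√P) = −31.7/(2·11.8912).
Point elasticity E = (dQ/dP)·(P/Q) = -1.3329 × 141.4/387.0498 ≈ -0.487.
|E| < 1, so demand is inelastic at this price.

-0.487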